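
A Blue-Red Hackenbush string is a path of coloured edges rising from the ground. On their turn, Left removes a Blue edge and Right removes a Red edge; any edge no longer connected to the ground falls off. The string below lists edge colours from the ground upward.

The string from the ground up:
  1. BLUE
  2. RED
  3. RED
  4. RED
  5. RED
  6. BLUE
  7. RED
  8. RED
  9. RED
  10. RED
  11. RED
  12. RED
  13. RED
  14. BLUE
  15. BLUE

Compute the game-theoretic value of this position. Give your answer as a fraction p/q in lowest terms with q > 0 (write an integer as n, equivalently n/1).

1031/16384

Prefix values for BLUE RED RED RED RED BLUE RED RED RED RED RED RED RED BLUE BLUE via {L|R} + simplicity:
v_1 [B]  L=[0]  R=[]  ⇒ 1
v_2 [BR]  L=[0]  R=[1]  ⇒ 1/2
v_3 [BRR]  L=[0]  R=[1/2 1]  ⇒ 1/4
v_4 [BRRR]  L=[0]  R=[1/4 1/2 1]  ⇒ 1/8
v_5 [BRRRR]  L=[0]  R=[1/8 1/4 1/2 1]  ⇒ 1/16
v_6 [BRRRRB]  L=[0 1/16]  R=[1/8 1/4 1/2 1]  ⇒ 3/32
v_7 [BRRRRBR]  L=[0 1/16]  R=[3/32 1/8 1/4 1/2 1]  ⇒ 5/64
v_8 [BRRRRBRR]  L=[0 1/16]  R=[5/64 3/32 1/8 1/4 1/2 1]  ⇒ 9/128
v_9 [BRRRRBRRR]  L=[0 1/16]  R=[9/128 5/64 3/32 1/8 1/4 1/2 1]  ⇒ 17/256
v_10 [BRRRRBRRRR]  L=[0 1/16]  R=[17/256 9/128 5/64 3/32 1/8 1/4 1/2 1]  ⇒ 33/512
v_11 [BRRRRBRRRRR]  L=[0 1/16]  R=[33/512 17/256 9/128 5/64 3/32 1/8 1/4 1/2 1]  ⇒ 65/1024
v_12 [BRRRRBRRRRRR]  L=[0 1/16]  R=[65/1024 33/512 17/256 9/128 5/64 3/32 1/8 1/4 1/2 1]  ⇒ 129/2048
v_13 [BRRRRBRRRRRRR]  L=[0 1/16]  R=[129/2048 65/1024 33/512 17/256 9/128 5/64 3/32 1/8 1/4 1/2 1]  ⇒ 257/4096
v_14 [BRRRRBRRRRRRRB]  L=[0 1/16 257/4096]  R=[129/2048 65/1024 33/512 17/256 9/128 5/64 3/32 1/8 1/4 1/2 1]  ⇒ 515/8192
v_15 [BRRRRBRRRRRRRBB]  L=[0 1/16 257/4096 515/8192]  R=[129/2048 65/1024 33/512 17/256 9/128 5/64 3/32 1/8 1/4 1/2 1]  ⇒ 1031/16384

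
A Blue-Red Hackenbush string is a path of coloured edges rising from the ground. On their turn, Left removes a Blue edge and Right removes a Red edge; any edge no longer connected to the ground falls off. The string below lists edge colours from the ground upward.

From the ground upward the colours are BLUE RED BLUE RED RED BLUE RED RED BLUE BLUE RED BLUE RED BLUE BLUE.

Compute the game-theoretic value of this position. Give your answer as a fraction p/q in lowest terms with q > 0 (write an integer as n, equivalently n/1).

9431/16384

B: Left { 0 }, Right {  } → simplest 1
BR: Left { 0 }, Right { 1 } → simplest 1/2
BRB: Left { 0 1/2 }, Right { 1 } → simplest 3/4
BRBR: Left { 0 1/2 }, Right { 3/4 1 } → simplest 5/8
BRBRR: Left { 0 1/2 }, Right { 5/8 3/4 1 } → simplest 9/16
BRBRRB: Left { 0 1/2 9/16 }, Right { 5/8 3/4 1 } → simplest 19/32
BRBRRBR: Left { 0 1/2 9/16 }, Right { 19/32 5/8 3/4 1 } → simplest 37/64
BRBRRBRR: Left { 0 1/2 9/16 }, Right { 37/64 19/32 5/8 3/4 1 } → simplest 73/128
BRBRRBRRB: Left { 0 1/2 9/16 73/128 }, Right { 37/64 19/32 5/8 3/4 1 } → simplest 147/256
BRBRRBRRBB: Left { 0 1/2 9/16 73/128 147/256 }, Right { 37/64 19/32 5/8 3/4 1 } → simplest 295/512
BRBRRBRRBBR: Left { 0 1/2 9/16 73/128 147/256 }, Right { 295/512 37/64 19/32 5/8 3/4 1 } → simplest 589/1024
BRBRRBRRBBRB: Left { 0 1/2 9/16 73/128 147/256 589/1024 }, Right { 295/512 37/64 19/32 5/8 3/4 1 } → simplest 1179/2048
BRBRRBRRBBRBR: Left { 0 1/2 9/16 73/128 147/256 589/1024 }, Right { 1179/2048 295/512 37/64 19/32 5/8 3/4 1 } → simplest 2357/4096
BRBRRBRRBBRBRB: Left { 0 1/2 9/16 73/128 147/256 589/1024 2357/4096 }, Right { 1179/2048 295/512 37/64 19/32 5/8 3/4 1 } → simplest 4715/8192
BRBRRBRRBBRBRBB: Left { 0 1/2 9/16 73/128 147/256 589/1024 2357/4096 4715/8192 }, Right { 1179/2048 295/512 37/64 19/32 5/8 3/4 1 } → simplest 9431/16384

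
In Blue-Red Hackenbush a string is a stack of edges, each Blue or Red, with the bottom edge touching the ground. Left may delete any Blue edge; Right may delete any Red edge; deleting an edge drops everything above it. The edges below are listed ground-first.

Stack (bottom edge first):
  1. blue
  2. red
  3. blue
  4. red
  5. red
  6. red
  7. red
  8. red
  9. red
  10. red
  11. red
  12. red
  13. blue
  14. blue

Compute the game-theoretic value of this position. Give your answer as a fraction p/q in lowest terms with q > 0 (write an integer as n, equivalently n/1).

Prefix values for blue red blue red red red red red red red red red blue blue via {L|R} + simplicity:
1 of 14 · b · max L 0 · min R +∞ → 1
2 of 14 · br · max L 0 · min R 1 → 1/2
3 of 14 · brb · max L 1/2 · min R 1 → 3/4
4 of 14 · brbr · max L 1/2 · min R 3/4 → 5/8
5 of 14 · brbrr · max L 1/2 · min R 5/8 → 9/16
6 of 14 · brbrrr · max L 1/2 · min R 9/16 → 17/32
7 of 14 · brbrrrr · max L 1/2 · min R 17/32 → 33/64
8 of 14 · brbrrrrr · max L 1/2 · min R 33/64 → 65/128
9 of 14 · brbrrrrrr · max L 1/2 · min R 65/128 → 129/256
10 of 14 · brbrrrrrrr · max L 1/2 · min R 129/256 → 257/512
11 of 14 · brbrrrrrrrr · max L 1/2 · min R 257/512 → 513/1024
12 of 14 · brbrrrrrrrrr · max L 1/2 · min R 513/1024 → 1025/2048
13 of 14 · brbrrrrrrrrrb · max L 1025/2048 · min R 513/1024 → 2051/4096
14 of 14 · brbrrrrrrrrrbb · max L 2051/4096 · min R 513/1024 → 4103/8192

4103/8192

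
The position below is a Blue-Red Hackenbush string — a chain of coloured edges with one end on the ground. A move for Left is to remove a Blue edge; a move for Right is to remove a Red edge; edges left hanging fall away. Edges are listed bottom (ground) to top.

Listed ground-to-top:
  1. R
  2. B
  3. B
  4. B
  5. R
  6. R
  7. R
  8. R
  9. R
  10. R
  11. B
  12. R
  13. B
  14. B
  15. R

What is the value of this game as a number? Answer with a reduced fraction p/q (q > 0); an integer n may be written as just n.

-4051/16384

Prefix values for R B B B R R R R R R B R B B R via {L|R} + simplicity:
edge 1 of 15 (R): {  | 0 } => -1
edge 2 of 15 (B): { -1 | 0 } => -1/2
edge 3 of 15 (B): { -1,-1/2 | 0 } => -1/4
edge 4 of 15 (B): { -1,-1/2,-1/4 | 0 } => -1/8
edge 5 of 15 (R): { -1,-1/2,-1/4 | -1/8,0 } => -3/16
edge 6 of 15 (R): { -1,-1/2,-1/4 | -3/16,-1/8,0 } => -7/32
edge 7 of 15 (R): { -1,-1/2,-1/4 | -7/32,-3/16,-1/8,0 } => -15/64
edge 8 of 15 (R): { -1,-1/2,-1/4 | -15/64,-7/32,-3/16,-1/8,0 } => -31/128
edge 9 of 15 (R): { -1,-1/2,-1/4 | -31/128,-15/64,-7/32,-3/16,-1/8,0 } => -63/256
edge 10 of 15 (R): { -1,-1/2,-1/4 | -63/256,-31/128,-15/64,-7/32,-3/16,-1/8,0 } => -127/512
edge 11 of 15 (B): { -1,-1/2,-1/4,-127/512 | -63/256,-31/128,-15/64,-7/32,-3/16,-1/8,0 } => -253/1024
edge 12 of 15 (R): { -1,-1/2,-1/4,-127/512 | -253/1024,-63/256,-31/128,-15/64,-7/32,-3/16,-1/8,0 } => -507/2048
edge 13 of 15 (B): { -1,-1/2,-1/4,-127/512,-507/2048 | -253/1024,-63/256,-31/128,-15/64,-7/32,-3/16,-1/8,0 } => -1013/4096
edge 14 of 15 (B): { -1,-1/2,-1/4,-127/512,-507/2048,-1013/4096 | -253/1024,-63/256,-31/128,-15/64,-7/32,-3/16,-1/8,0 } => -2025/8192
edge 15 of 15 (R): { -1,-1/2,-1/4,-127/512,-507/2048,-1013/4096 | -2025/8192,-253/1024,-63/256,-31/128,-15/64,-7/32,-3/16,-1/8,0 } => -4051/16384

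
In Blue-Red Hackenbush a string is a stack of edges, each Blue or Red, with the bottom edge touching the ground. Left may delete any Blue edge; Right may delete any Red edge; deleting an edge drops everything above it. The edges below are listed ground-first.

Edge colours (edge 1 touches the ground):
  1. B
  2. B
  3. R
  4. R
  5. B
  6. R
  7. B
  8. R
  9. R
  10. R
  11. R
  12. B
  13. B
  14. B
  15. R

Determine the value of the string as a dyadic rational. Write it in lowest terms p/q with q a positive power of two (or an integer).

Build value(s[:k]) for k = 1..15, string s = B B R R B R B R R R R B B B R.
value(B) = { 0 | (no moves) } ⇒ 1
value(BB) = { 0 1 | (no moves) } ⇒ 2
value(BBR) = { 0 1 | 2 } ⇒ 3/2
value(BBRR) = { 0 1 | 3/2 2 } ⇒ 5/4
value(BBRRB) = { 0 1 5/4 | 3/2 2 } ⇒ 11/8
value(BBRRBR) = { 0 1 5/4 | 11/8 3/2 2 } ⇒ 21/16
value(BBRRBRB) = { 0 1 5/4 21/16 | 11/8 3/2 2 } ⇒ 43/32
value(BBRRBRBR) = { 0 1 5/4 21/16 | 43/32 11/8 3/2 2 } ⇒ 85/64
value(BBRRBRBRR) = { 0 1 5/4 21/16 | 85/64 43/32 11/8 3/2 2 } ⇒ 169/128
value(BBRRBRBRRR) = { 0 1 5/4 21/16 | 169/128 85/64 43/32 11/8 3/2 2 } ⇒ 337/256
value(BBRRBRBRRRR) = { 0 1 5/4 21/16 | 337/256 169/128 85/64 43/32 11/8 3/2 2 } ⇒ 673/512
value(BBRRBRBRRRRB) = { 0 1 5/4 21/16 673/512 | 337/256 169/128 85/64 43/32 11/8 3/2 2 } ⇒ 1347/1024
value(BBRRBRBRRRRBB) = { 0 1 5/4 21/16 673/512 1347/1024 | 337/256 169/128 85/64 43/32 11/8 3/2 2 } ⇒ 2695/2048
value(BBRRBRBRRRRBBB) = { 0 1 5/4 21/16 673/512 1347/1024 2695/2048 | 337/256 169/128 85/64 43/32 11/8 3/2 2 } ⇒ 5391/4096
value(BBRRBRBRRRRBBBR) = { 0 1 5/4 21/16 673/512 1347/1024 2695/2048 | 5391/4096 337/256 169/128 85/64 43/32 11/8 3/2 2 } ⇒ 10781/8192

10781/8192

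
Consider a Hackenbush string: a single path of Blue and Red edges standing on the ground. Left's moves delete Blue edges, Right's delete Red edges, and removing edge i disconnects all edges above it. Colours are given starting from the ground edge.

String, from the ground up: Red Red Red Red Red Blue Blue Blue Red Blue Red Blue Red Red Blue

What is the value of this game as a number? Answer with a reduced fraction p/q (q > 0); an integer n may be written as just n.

Prefix values for Red Red Red Red Red Blue Blue Blue Red Blue Red Blue Red Red Blue via {L|R} + simplicity:
G_1 [R]  L=[]  R=[0]  => -1
G_2 [RR]  L=[]  R=[-1,0]  => -2
G_3 [RRR]  L=[]  R=[-2,-1,0]  => -3
G_4 [RRRR]  L=[]  R=[-3,-2,-1,0]  => -4
G_5 [RRRRR]  L=[]  R=[-4,-3,-2,-1,0]  => -5
G_6 [RRRRRB]  L=[-5]  R=[-4,-3,-2,-1,0]  => -9/2
G_7 [RRRRRBB]  L=[-5,-9/2]  R=[-4,-3,-2,-1,0]  => -17/4
G_8 [RRRRRBBB]  L=[-5,-9/2,-17/4]  R=[-4,-3,-2,-1,0]  => -33/8
G_9 [RRRRRBBBR]  L=[-5,-9/2,-17/4]  R=[-33/8,-4,-3,-2,-1,0]  => -67/16
G_10 [RRRRRBBBRB]  L=[-5,-9/2,-17/4,-67/16]  R=[-33/8,-4,-3,-2,-1,0]  => -133/32
G_11 [RRRRRBBBRBR]  L=[-5,-9/2,-17/4,-67/16]  R=[-133/32,-33/8,-4,-3,-2,-1,0]  => -267/64
G_12 [RRRRRBBBRBRB]  L=[-5,-9/2,-17/4,-67/16,-267/64]  R=[-133/32,-33/8,-4,-3,-2,-1,0]  => -533/128
G_13 [RRRRRBBBRBRBR]  L=[-5,-9/2,-17/4,-67/16,-267/64]  R=[-533/128,-133/32,-33/8,-4,-3,-2,-1,0]  => -1067/256
G_14 [RRRRRBBBRBRBRR]  L=[-5,-9/2,-17/4,-67/16,-267/64]  R=[-1067/256,-533/128,-133/32,-33/8,-4,-3,-2,-1,0]  => -2135/512
G_15 [RRRRRBBBRBRBRRB]  L=[-5,-9/2,-17/4,-67/16,-267/64,-2135/512]  R=[-1067/256,-533/128,-133/32,-33/8,-4,-3,-2,-1,0]  => -4269/1024

-4269/1024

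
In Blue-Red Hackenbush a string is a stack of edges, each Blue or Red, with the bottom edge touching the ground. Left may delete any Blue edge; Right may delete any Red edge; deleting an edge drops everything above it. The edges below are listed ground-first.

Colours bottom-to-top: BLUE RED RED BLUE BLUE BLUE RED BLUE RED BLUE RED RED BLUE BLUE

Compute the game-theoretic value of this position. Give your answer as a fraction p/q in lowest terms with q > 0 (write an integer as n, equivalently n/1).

v_1 [B]  L=[0]  R=[none]  => 1
v_2 [BR]  L=[0]  R=[1]  => 1/2
v_3 [BRR]  L=[0]  R=[1/2, 1]  => 1/4
v_4 [BRRB]  L=[0, 1/4]  R=[1/2, 1]  => 3/8
v_5 [BRRBB]  L=[0, 1/4, 3/8]  R=[1/2, 1]  => 7/16
v_6 [BRRBBB]  L=[0, 1/4, 3/8, 7/16]  R=[1/2, 1]  => 15/32
v_7 [BRRBBBR]  L=[0, 1/4, 3/8, 7/16]  R=[15/32, 1/2, 1]  => 29/64
v_8 [BRRBBBRB]  L=[0, 1/4, 3/8, 7/16, 29/64]  R=[15/32, 1/2, 1]  => 59/128
v_9 [BRRBBBRBR]  L=[0, 1/4, 3/8, 7/16, 29/64]  R=[59/128, 15/32, 1/2, 1]  => 117/256
v_10 [BRRBBBRBRB]  L=[0, 1/4, 3/8, 7/16, 29/64, 117/256]  R=[59/128, 15/32, 1/2, 1]  => 235/512
v_11 [BRRBBBRBRBR]  L=[0, 1/4, 3/8, 7/16, 29/64, 117/256]  R=[235/512, 59/128, 15/32, 1/2, 1]  => 469/1024
v_12 [BRRBBBRBRBRR]  L=[0, 1/4, 3/8, 7/16, 29/64, 117/256]  R=[469/1024, 235/512, 59/128, 15/32, 1/2, 1]  => 937/2048
v_13 [BRRBBBRBRBRRB]  L=[0, 1/4, 3/8, 7/16, 29/64, 117/256, 937/2048]  R=[469/1024, 235/512, 59/128, 15/32, 1/2, 1]  => 1875/4096
v_14 [BRRBBBRBRBRRBB]  L=[0, 1/4, 3/8, 7/16, 29/64, 117/256, 937/2048, 1875/4096]  R=[469/1024, 235/512, 59/128, 15/32, 1/2, 1]  => 3751/8192

3751/8192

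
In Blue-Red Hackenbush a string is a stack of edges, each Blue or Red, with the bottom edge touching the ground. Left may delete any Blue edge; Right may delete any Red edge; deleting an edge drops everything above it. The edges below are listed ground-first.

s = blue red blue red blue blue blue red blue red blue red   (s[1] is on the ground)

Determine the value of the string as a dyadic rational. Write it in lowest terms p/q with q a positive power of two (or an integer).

Prefix values for blue red blue red blue blue blue red blue red blue red via {L|R} + simplicity:
step 1: add blue to get b; options L={ 0 } R={ · } = 1
step 2: add red to get br; options L={ 0 } R={ 1 } = 1/2
step 3: add blue to get brb; options L={ 0,1/2 } R={ 1 } = 3/4
step 4: add red to get brbr; options L={ 0,1/2 } R={ 3/4,1 } = 5/8
step 5: add blue to get brbrb; options L={ 0,1/2,5/8 } R={ 3/4,1 } = 11/16
step 6: add blue to get brbrbb; options L={ 0,1/2,5/8,11/16 } R={ 3/4,1 } = 23/32
step 7: add blue to get brbrbbb; options L={ 0,1/2,5/8,11/16,23/32 } R={ 3/4,1 } = 47/64
step 8: add red to get brbrbbbr; options L={ 0,1/2,5/8,11/16,23/32 } R={ 47/64,3/4,1 } = 93/128
step 9: add blue to get brbrbbbrb; options L={ 0,1/2,5/8,11/16,23/32,93/128 } R={ 47/64,3/4,1 } = 187/256
step 10: add red to get brbrbbbrbr; options L={ 0,1/2,5/8,11/16,23/32,93/128 } R={ 187/256,47/64,3/4,1 } = 373/512
step 11: add blue to get brbrbbbrbrb; options L={ 0,1/2,5/8,11/16,23/32,93/128,373/512 } R={ 187/256,47/64,3/4,1 } = 747/1024
step 12: add red to get brbrbbbrbrbr; options L={ 0,1/2,5/8,11/16,23/32,93/128,373/512 } R={ 747/1024,187/256,47/64,3/4,1 } = 1493/2048

1493/2048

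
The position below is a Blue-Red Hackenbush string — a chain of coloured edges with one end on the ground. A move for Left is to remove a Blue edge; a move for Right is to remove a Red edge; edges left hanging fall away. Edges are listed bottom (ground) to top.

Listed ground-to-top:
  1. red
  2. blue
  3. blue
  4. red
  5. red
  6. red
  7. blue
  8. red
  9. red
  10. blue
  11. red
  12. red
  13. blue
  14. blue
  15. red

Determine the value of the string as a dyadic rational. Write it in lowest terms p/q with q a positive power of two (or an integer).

-7603/16384

1 of 15 · r · max L −∞ · min R 0 — -1
2 of 15 · rb · max L -1 · min R 0 — -1/2
3 of 15 · rbb · max L -1/2 · min R 0 — -1/4
4 of 15 · rbbr · max L -1/2 · min R -1/4 — -3/8
5 of 15 · rbbrr · max L -1/2 · min R -3/8 — -7/16
6 of 15 · rbbrrr · max L -1/2 · min R -7/16 — -15/32
7 of 15 · rbbrrrb · max L -15/32 · min R -7/16 — -29/64
8 of 15 · rbbrrrbr · max L -15/32 · min R -29/64 — -59/128
9 of 15 · rbbrrrbrr · max L -15/32 · min R -59/128 — -119/256
10 of 15 · rbbrrrbrrb · max L -119/256 · min R -59/128 — -237/512
11 of 15 · rbbrrrbrrbr · max L -119/256 · min R -237/512 — -475/1024
12 of 15 · rbbrrrbrrbrr · max L -119/256 · min R -475/1024 — -951/2048
13 of 15 · rbbrrrbrrbrrb · max L -951/2048 · min R -475/1024 — -1901/4096
14 of 15 · rbbrrrbrrbrrbb · max L -1901/4096 · min R -475/1024 — -3801/8192
15 of 15 · rbbrrrbrrbrrbbr · max L -1901/4096 · min R -3801/8192 — -7603/16384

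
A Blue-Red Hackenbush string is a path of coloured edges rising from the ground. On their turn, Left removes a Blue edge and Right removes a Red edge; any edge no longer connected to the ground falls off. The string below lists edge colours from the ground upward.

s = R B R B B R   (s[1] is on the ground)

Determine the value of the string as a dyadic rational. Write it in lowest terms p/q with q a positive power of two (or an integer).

-19/32

1 of 6 · R · max L −∞ · min R 0 -> -1
2 of 6 · RB · max L -1 · min R 0 -> -1/2
3 of 6 · RBR · max L -1 · min R -1/2 -> -3/4
4 of 6 · RBRB · max L -3/4 · min R -1/2 -> -5/8
5 of 6 · RBRBB · max L -5/8 · min R -1/2 -> -9/16
6 of 6 · RBRBBR · max L -5/8 · min R -9/16 -> -19/32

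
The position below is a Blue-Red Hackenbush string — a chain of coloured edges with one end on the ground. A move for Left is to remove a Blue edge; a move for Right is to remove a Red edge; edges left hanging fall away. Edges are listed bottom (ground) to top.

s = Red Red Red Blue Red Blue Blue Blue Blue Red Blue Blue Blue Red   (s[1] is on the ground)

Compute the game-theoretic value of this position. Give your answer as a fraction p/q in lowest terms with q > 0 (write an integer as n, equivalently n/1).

-5155/2048

1 of 14 · R · max L −∞ · min R 0 ⇒ -1
2 of 14 · RR · max L −∞ · min R -1 ⇒ -2
3 of 14 · RRR · max L −∞ · min R -2 ⇒ -3
4 of 14 · RRRB · max L -3 · min R -2 ⇒ -5/2
5 of 14 · RRRBR · max L -3 · min R -5/2 ⇒ -11/4
6 of 14 · RRRBRB · max L -11/4 · min R -5/2 ⇒ -21/8
7 of 14 · RRRBRBB · max L -21/8 · min R -5/2 ⇒ -41/16
8 of 14 · RRRBRBBB · max L -41/16 · min R -5/2 ⇒ -81/32
9 of 14 · RRRBRBBBB · max L -81/32 · min R -5/2 ⇒ -161/64
10 of 14 · RRRBRBBBBR · max L -81/32 · min R -161/64 ⇒ -323/128
11 of 14 · RRRBRBBBBRB · max L -323/128 · min R -161/64 ⇒ -645/256
12 of 14 · RRRBRBBBBRBB · max L -645/256 · min R -161/64 ⇒ -1289/512
13 of 14 · RRRBRBBBBRBBB · max L -1289/512 · min R -161/64 ⇒ -2577/1024
14 of 14 · RRRBRBBBBRBBBR · max L -1289/512 · min R -2577/1024 ⇒ -5155/2048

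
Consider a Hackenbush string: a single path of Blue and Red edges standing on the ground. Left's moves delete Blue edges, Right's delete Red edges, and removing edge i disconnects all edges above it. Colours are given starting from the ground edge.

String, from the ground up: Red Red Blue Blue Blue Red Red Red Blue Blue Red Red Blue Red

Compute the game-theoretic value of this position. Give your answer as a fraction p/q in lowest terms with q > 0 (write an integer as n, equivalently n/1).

Prefix values for Red Red Blue Blue Blue Red Red Red Blue Blue Red Red Blue Red via {L|R} + simplicity:
v(R) = { (no moves) | 0 } = -1
v(RR) = { (no moves) | -1, 0 } = -2
v(RRB) = { -2 | -1, 0 } = -3/2
v(RRBB) = { -2, -3/2 | -1, 0 } = -5/4
v(RRBBB) = { -2, -3/2, -5/4 | -1, 0 } = -9/8
v(RRBBBR) = { -2, -3/2, -5/4 | -9/8, -1, 0 } = -19/16
v(RRBBBRR) = { -2, -3/2, -5/4 | -19/16, -9/8, -1, 0 } = -39/32
v(RRBBBRRR) = { -2, -3/2, -5/4 | -39/32, -19/16, -9/8, -1, 0 } = -79/64
v(RRBBBRRRB) = { -2, -3/2, -5/4, -79/64 | -39/32, -19/16, -9/8, -1, 0 } = -157/128
v(RRBBBRRRBB) = { -2, -3/2, -5/4, -79/64, -157/128 | -39/32, -19/16, -9/8, -1, 0 } = -313/256
v(RRBBBRRRBBR) = { -2, -3/2, -5/4, -79/64, -157/128 | -313/256, -39/32, -19/16, -9/8, -1, 0 } = -627/512
v(RRBBBRRRBBRR) = { -2, -3/2, -5/4, -79/64, -157/128 | -627/512, -313/256, -39/32, -19/16, -9/8, -1, 0 } = -1255/1024
v(RRBBBRRRBBRRB) = { -2, -3/2, -5/4, -79/64, -157/128, -1255/1024 | -627/512, -313/256, -39/32, -19/16, -9/8, -1, 0 } = -2509/2048
v(RRBBBRRRBBRRBR) = { -2, -3/2, -5/4, -79/64, -157/128, -1255/1024 | -2509/2048, -627/512, -313/256, -39/32, -19/16, -9/8, -1, 0 } = -5019/4096

-5019/4096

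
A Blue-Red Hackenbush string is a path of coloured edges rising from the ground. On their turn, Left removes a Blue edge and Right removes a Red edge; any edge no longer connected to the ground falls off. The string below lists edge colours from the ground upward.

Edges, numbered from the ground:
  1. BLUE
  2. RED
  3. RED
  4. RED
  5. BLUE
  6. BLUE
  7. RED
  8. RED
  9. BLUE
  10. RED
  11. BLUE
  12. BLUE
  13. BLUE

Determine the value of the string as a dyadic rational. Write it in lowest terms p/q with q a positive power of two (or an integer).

Build val(s[:k]) for k = 1..13, string s = BLUE RED RED RED BLUE BLUE RED RED BLUE RED BLUE BLUE BLUE.
step 1: add BLUE to get B; options L={ 0 } R={ — } gives 1
step 2: add RED to get BR; options L={ 0 } R={ 1 } gives 1/2
step 3: add RED to get BRR; options L={ 0 } R={ 1/2; 1 } gives 1/4
step 4: add RED to get BRRR; options L={ 0 } R={ 1/4; 1/2; 1 } gives 1/8
step 5: add BLUE to get BRRRB; options L={ 0; 1/8 } R={ 1/4; 1/2; 1 } gives 3/16
step 6: add BLUE to get BRRRBB; options L={ 0; 1/8; 3/16 } R={ 1/4; 1/2; 1 } gives 7/32
step 7: add RED to get BRRRBBR; options L={ 0; 1/8; 3/16 } R={ 7/32; 1/4; 1/2; 1 } gives 13/64
step 8: add RED to get BRRRBBRR; options L={ 0; 1/8; 3/16 } R={ 13/64; 7/32; 1/4; 1/2; 1 } gives 25/128
step 9: add BLUE to get BRRRBBRRB; options L={ 0; 1/8; 3/16; 25/128 } R={ 13/64; 7/32; 1/4; 1/2; 1 } gives 51/256
step 10: add RED to get BRRRBBRRBR; options L={ 0; 1/8; 3/16; 25/128 } R={ 51/256; 13/64; 7/32; 1/4; 1/2; 1 } gives 101/512
step 11: add BLUE to get BRRRBBRRBRB; options L={ 0; 1/8; 3/16; 25/128; 101/512 } R={ 51/256; 13/64; 7/32; 1/4; 1/2; 1 } gives 203/1024
step 12: add BLUE to get BRRRBBRRBRBB; options L={ 0; 1/8; 3/16; 25/128; 101/512; 203/1024 } R={ 51/256; 13/64; 7/32; 1/4; 1/2; 1 } gives 407/2048
step 13: add BLUE to get BRRRBBRRBRBBB; options L={ 0; 1/8; 3/16; 25/128; 101/512; 203/1024; 407/2048 } R={ 51/256; 13/64; 7/32; 1/4; 1/2; 1 } gives 815/4096

815/4096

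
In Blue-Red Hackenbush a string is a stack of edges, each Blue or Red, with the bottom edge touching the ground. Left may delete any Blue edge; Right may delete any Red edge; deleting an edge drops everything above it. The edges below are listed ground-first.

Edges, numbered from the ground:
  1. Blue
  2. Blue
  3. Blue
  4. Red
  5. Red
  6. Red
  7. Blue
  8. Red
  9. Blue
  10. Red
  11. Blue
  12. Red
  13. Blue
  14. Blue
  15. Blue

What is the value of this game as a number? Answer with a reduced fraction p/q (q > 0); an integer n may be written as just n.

Build val(s[:k]) for k = 1..15, string s = Blue Blue Blue Red Red Red Blue Red Blue Red Blue Red Blue Blue Blue.
edge 1 of 15 (Blue): { 0 | ∅ } -> 1
edge 2 of 15 (Blue): { 0, 1 | ∅ } -> 2
edge 3 of 15 (Blue): { 0, 1, 2 | ∅ } -> 3
edge 4 of 15 (Red): { 0, 1, 2 | 3 } -> 5/2
edge 5 of 15 (Red): { 0, 1, 2 | 5/2, 3 } -> 9/4
edge 6 of 15 (Red): { 0, 1, 2 | 9/4, 5/2, 3 } -> 17/8
edge 7 of 15 (Blue): { 0, 1, 2, 17/8 | 9/4, 5/2, 3 } -> 35/16
edge 8 of 15 (Red): { 0, 1, 2, 17/8 | 35/16, 9/4, 5/2, 3 } -> 69/32
edge 9 of 15 (Blue): { 0, 1, 2, 17/8, 69/32 | 35/16, 9/4, 5/2, 3 } -> 139/64
edge 10 of 15 (Red): { 0, 1, 2, 17/8, 69/32 | 139/64, 35/16, 9/4, 5/2, 3 } -> 277/128
edge 11 of 15 (Blue): { 0, 1, 2, 17/8, 69/32, 277/128 | 139/64, 35/16, 9/4, 5/2, 3 } -> 555/256
edge 12 of 15 (Red): { 0, 1, 2, 17/8, 69/32, 277/128 | 555/256, 139/64, 35/16, 9/4, 5/2, 3 } -> 1109/512
edge 13 of 15 (Blue): { 0, 1, 2, 17/8, 69/32, 277/128, 1109/512 | 555/256, 139/64, 35/16, 9/4, 5/2, 3 } -> 2219/1024
edge 14 of 15 (Blue): { 0, 1, 2, 17/8, 69/32, 277/128, 1109/512, 2219/1024 | 555/256, 139/64, 35/16, 9/4, 5/2, 3 } -> 4439/2048
edge 15 of 15 (Blue): { 0, 1, 2, 17/8, 69/32, 277/128, 1109/512, 2219/1024, 4439/2048 | 555/256, 139/64, 35/16, 9/4, 5/2, 3 } -> 8879/4096

8879/4096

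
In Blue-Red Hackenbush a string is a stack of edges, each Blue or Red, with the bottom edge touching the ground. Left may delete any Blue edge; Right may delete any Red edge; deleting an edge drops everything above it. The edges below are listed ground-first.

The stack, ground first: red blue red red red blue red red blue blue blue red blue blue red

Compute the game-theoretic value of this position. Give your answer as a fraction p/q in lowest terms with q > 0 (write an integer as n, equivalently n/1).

Recurse on prefixes of the 15-edge string red blue red red red blue red red blue blue blue red blue blue red:
edge 1 of 15 (red): { ∅ | 0 } ⇒ -1
edge 2 of 15 (blue): { -1 | 0 } ⇒ -1/2
edge 3 of 15 (red): { -1 | -1/2,0 } ⇒ -3/4
edge 4 of 15 (red): { -1 | -3/4,-1/2,0 } ⇒ -7/8
edge 5 of 15 (red): { -1 | -7/8,-3/4,-1/2,0 } ⇒ -15/16
edge 6 of 15 (blue): { -1,-15/16 | -7/8,-3/4,-1/2,0 } ⇒ -29/32
edge 7 of 15 (red): { -1,-15/16 | -29/32,-7/8,-3/4,-1/2,0 } ⇒ -59/64
edge 8 of 15 (red): { -1,-15/16 | -59/64,-29/32,-7/8,-3/4,-1/2,0 } ⇒ -119/128
edge 9 of 15 (blue): { -1,-15/16,-119/128 | -59/64,-29/32,-7/8,-3/4,-1/2,0 } ⇒ -237/256
edge 10 of 15 (blue): { -1,-15/16,-119/128,-237/256 | -59/64,-29/32,-7/8,-3/4,-1/2,0 } ⇒ -473/512
edge 11 of 15 (blue): { -1,-15/16,-119/128,-237/256,-473/512 | -59/64,-29/32,-7/8,-3/4,-1/2,0 } ⇒ -945/1024
edge 12 of 15 (red): { -1,-15/16,-119/128,-237/256,-473/512 | -945/1024,-59/64,-29/32,-7/8,-3/4,-1/2,0 } ⇒ -1891/2048
edge 13 of 15 (blue): { -1,-15/16,-119/128,-237/256,-473/512,-1891/2048 | -945/1024,-59/64,-29/32,-7/8,-3/4,-1/2,0 } ⇒ -3781/4096
edge 14 of 15 (blue): { -1,-15/16,-119/128,-237/256,-473/512,-1891/2048,-3781/4096 | -945/1024,-59/64,-29/32,-7/8,-3/4,-1/2,0 } ⇒ -7561/8192
edge 15 of 15 (red): { -1,-15/16,-119/128,-237/256,-473/512,-1891/2048,-3781/4096 | -7561/8192,-945/1024,-59/64,-29/32,-7/8,-3/4,-1/2,0 } ⇒ -15123/16384

-15123/16384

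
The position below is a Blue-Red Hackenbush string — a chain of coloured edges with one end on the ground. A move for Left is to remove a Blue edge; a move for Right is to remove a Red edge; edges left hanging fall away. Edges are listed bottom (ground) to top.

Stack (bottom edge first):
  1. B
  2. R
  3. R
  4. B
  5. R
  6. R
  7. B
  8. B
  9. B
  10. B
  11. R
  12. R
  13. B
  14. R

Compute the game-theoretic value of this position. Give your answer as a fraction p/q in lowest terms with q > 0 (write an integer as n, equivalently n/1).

2533/8192

Recurse on prefixes of the 14-edge string B R R B R R B B B B R R B R:
G(B) = { 0 | · } so 1
G(BR) = { 0 | 1 } so 1/2
G(BRR) = { 0 | 1/2; 1 } so 1/4
G(BRRB) = { 0; 1/4 | 1/2; 1 } so 3/8
G(BRRBR) = { 0; 1/4 | 3/8; 1/2; 1 } so 5/16
G(BRRBRR) = { 0; 1/4 | 5/16; 3/8; 1/2; 1 } so 9/32
G(BRRBRRB) = { 0; 1/4; 9/32 | 5/16; 3/8; 1/2; 1 } so 19/64
G(BRRBRRBB) = { 0; 1/4; 9/32; 19/64 | 5/16; 3/8; 1/2; 1 } so 39/128
G(BRRBRRBBB) = { 0; 1/4; 9/32; 19/64; 39/128 | 5/16; 3/8; 1/2; 1 } so 79/256
G(BRRBRRBBBB) = { 0; 1/4; 9/32; 19/64; 39/128; 79/256 | 5/16; 3/8; 1/2; 1 } so 159/512
G(BRRBRRBBBBR) = { 0; 1/4; 9/32; 19/64; 39/128; 79/256 | 159/512; 5/16; 3/8; 1/2; 1 } so 317/1024
G(BRRBRRBBBBRR) = { 0; 1/4; 9/32; 19/64; 39/128; 79/256 | 317/1024; 159/512; 5/16; 3/8; 1/2; 1 } so 633/2048
G(BRRBRRBBBBRRB) = { 0; 1/4; 9/32; 19/64; 39/128; 79/256; 633/2048 | 317/1024; 159/512; 5/16; 3/8; 1/2; 1 } so 1267/4096
G(BRRBRRBBBBRRBR) = { 0; 1/4; 9/32; 19/64; 39/128; 79/256; 633/2048 | 1267/4096; 317/1024; 159/512; 5/16; 3/8; 1/2; 1 } so 2533/8192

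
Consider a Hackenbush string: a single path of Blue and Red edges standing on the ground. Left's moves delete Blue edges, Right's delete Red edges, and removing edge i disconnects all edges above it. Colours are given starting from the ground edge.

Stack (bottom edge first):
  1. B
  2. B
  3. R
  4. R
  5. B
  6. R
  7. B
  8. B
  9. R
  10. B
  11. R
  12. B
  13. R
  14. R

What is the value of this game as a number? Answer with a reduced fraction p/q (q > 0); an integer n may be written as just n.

5545/4096

1 of 14 · B · max L 0 · min R +∞ gives 1
2 of 14 · BB · max L 1 · min R +∞ gives 2
3 of 14 · BBR · max L 1 · min R 2 gives 3/2
4 of 14 · BBRR · max L 1 · min R 3/2 gives 5/4
5 of 14 · BBRRB · max L 5/4 · min R 3/2 gives 11/8
6 of 14 · BBRRBR · max L 5/4 · min R 11/8 gives 21/16
7 of 14 · BBRRBRB · max L 21/16 · min R 11/8 gives 43/32
8 of 14 · BBRRBRBB · max L 43/32 · min R 11/8 gives 87/64
9 of 14 · BBRRBRBBR · max L 43/32 · min R 87/64 gives 173/128
10 of 14 · BBRRBRBBRB · max L 173/128 · min R 87/64 gives 347/256
11 of 14 · BBRRBRBBRBR · max L 173/128 · min R 347/256 gives 693/512
12 of 14 · BBRRBRBBRBRB · max L 693/512 · min R 347/256 gives 1387/1024
13 of 14 · BBRRBRBBRBRBR · max L 693/512 · min R 1387/1024 gives 2773/2048
14 of 14 · BBRRBRBBRBRBRR · max L 693/512 · min R 2773/2048 gives 5545/4096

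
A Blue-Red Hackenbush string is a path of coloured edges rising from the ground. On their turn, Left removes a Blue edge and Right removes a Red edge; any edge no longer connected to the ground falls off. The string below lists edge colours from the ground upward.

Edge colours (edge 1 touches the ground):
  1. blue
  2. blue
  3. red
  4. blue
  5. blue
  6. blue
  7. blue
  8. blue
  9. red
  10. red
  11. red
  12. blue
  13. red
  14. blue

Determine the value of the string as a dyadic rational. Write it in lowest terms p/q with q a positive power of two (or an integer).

Recurse on prefixes of the 14-edge string blue blue red blue blue blue blue blue red red red blue red blue:
g(b) = { 0 | — } -> 1
g(bb) = { 0 1 | — } -> 2
g(bbr) = { 0 1 | 2 } -> 3/2
g(bbrb) = { 0 1 3/2 | 2 } -> 7/4
g(bbrbb) = { 0 1 3/2 7/4 | 2 } -> 15/8
g(bbrbbb) = { 0 1 3/2 7/4 15/8 | 2 } -> 31/16
g(bbrbbbb) = { 0 1 3/2 7/4 15/8 31/16 | 2 } -> 63/32
g(bbrbbbbb) = { 0 1 3/2 7/4 15/8 31/16 63/32 | 2 } -> 127/64
g(bbrbbbbbr) = { 0 1 3/2 7/4 15/8 31/16 63/32 | 127/64 2 } -> 253/128
g(bbrbbbbbrr) = { 0 1 3/2 7/4 15/8 31/16 63/32 | 253/128 127/64 2 } -> 505/256
g(bbrbbbbbrrr) = { 0 1 3/2 7/4 15/8 31/16 63/32 | 505/256 253/128 127/64 2 } -> 1009/512
g(bbrbbbbbrrrb) = { 0 1 3/2 7/4 15/8 31/16 63/32 1009/512 | 505/256 253/128 127/64 2 } -> 2019/1024
g(bbrbbbbbrrrbr) = { 0 1 3/2 7/4 15/8 31/16 63/32 1009/512 | 2019/1024 505/256 253/128 127/64 2 } -> 4037/2048
g(bbrbbbbbrrrbrb) = { 0 1 3/2 7/4 15/8 31/16 63/32 1009/512 4037/2048 | 2019/1024 505/256 253/128 127/64 2 } -> 8075/4096

8075/4096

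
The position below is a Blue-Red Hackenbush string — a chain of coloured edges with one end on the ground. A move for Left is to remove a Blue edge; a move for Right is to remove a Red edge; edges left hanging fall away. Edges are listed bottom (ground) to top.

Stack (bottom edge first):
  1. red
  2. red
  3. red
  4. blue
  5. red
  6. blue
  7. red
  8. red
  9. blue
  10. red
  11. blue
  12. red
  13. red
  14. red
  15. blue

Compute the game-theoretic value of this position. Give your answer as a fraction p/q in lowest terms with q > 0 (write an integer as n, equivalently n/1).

-11101/4096

Build v(s[:k]) for k = 1..15, string s = red red red blue red blue red red blue red blue red red red blue.
1 of 15 · r · max L −∞ · min R 0 → -1
2 of 15 · rr · max L −∞ · min R -1 → -2
3 of 15 · rrr · max L −∞ · min R -2 → -3
4 of 15 · rrrb · max L -3 · min R -2 → -5/2
5 of 15 · rrrbr · max L -3 · min R -5/2 → -11/4
6 of 15 · rrrbrb · max L -11/4 · min R -5/2 → -21/8
7 of 15 · rrrbrbr · max L -11/4 · min R -21/8 → -43/16
8 of 15 · rrrbrbrr · max L -11/4 · min R -43/16 → -87/32
9 of 15 · rrrbrbrrb · max L -87/32 · min R -43/16 → -173/64
10 of 15 · rrrbrbrrbr · max L -87/32 · min R -173/64 → -347/128
11 of 15 · rrrbrbrrbrb · max L -347/128 · min R -173/64 → -693/256
12 of 15 · rrrbrbrrbrbr · max L -347/128 · min R -693/256 → -1387/512
13 of 15 · rrrbrbrrbrbrr · max L -347/128 · min R -1387/512 → -2775/1024
14 of 15 · rrrbrbrrbrbrrr · max L -347/128 · min R -2775/1024 → -5551/2048
15 of 15 · rrrbrbrrbrbrrrb · max L -5551/2048 · min R -2775/1024 → -11101/4096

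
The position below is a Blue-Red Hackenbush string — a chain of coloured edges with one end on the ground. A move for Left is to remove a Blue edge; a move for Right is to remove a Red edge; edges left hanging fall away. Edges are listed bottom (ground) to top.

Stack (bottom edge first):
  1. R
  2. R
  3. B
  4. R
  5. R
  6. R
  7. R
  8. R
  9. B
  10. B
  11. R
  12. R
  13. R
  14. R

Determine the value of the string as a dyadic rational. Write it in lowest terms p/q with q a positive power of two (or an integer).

-8095/4096

Build G(s[:k]) for k = 1..14, string s = R R B R R R R R B B R R R R.
step 1: add R to get R; options L={ (no moves) } R={ 0 } = -1
step 2: add R to get RR; options L={ (no moves) } R={ -1 0 } = -2
step 3: add B to get RRB; options L={ -2 } R={ -1 0 } = -3/2
step 4: add R to get RRBR; options L={ -2 } R={ -3/2 -1 0 } = -7/4
step 5: add R to get RRBRR; options L={ -2 } R={ -7/4 -3/2 -1 0 } = -15/8
step 6: add R to get RRBRRR; options L={ -2 } R={ -15/8 -7/4 -3/2 -1 0 } = -31/16
step 7: add R to get RRBRRRR; options L={ -2 } R={ -31/16 -15/8 -7/4 -3/2 -1 0 } = -63/32
step 8: add R to get RRBRRRRR; options L={ -2 } R={ -63/32 -31/16 -15/8 -7/4 -3/2 -1 0 } = -127/64
step 9: add B to get RRBRRRRRB; options L={ -2 -127/64 } R={ -63/32 -31/16 -15/8 -7/4 -3/2 -1 0 } = -253/128
step 10: add B to get RRBRRRRRBB; options L={ -2 -127/64 -253/128 } R={ -63/32 -31/16 -15/8 -7/4 -3/2 -1 0 } = -505/256
step 11: add R to get RRBRRRRRBBR; options L={ -2 -127/64 -253/128 } R={ -505/256 -63/32 -31/16 -15/8 -7/4 -3/2 -1 0 } = -1011/512
step 12: add R to get RRBRRRRRBBRR; options L={ -2 -127/64 -253/128 } R={ -1011/512 -505/256 -63/32 -31/16 -15/8 -7/4 -3/2 -1 0 } = -2023/1024
step 13: add R to get RRBRRRRRBBRRR; options L={ -2 -127/64 -253/128 } R={ -2023/1024 -1011/512 -505/256 -63/32 -31/16 -15/8 -7/4 -3/2 -1 0 } = -4047/2048
step 14: add R to get RRBRRRRRBBRRRR; options L={ -2 -127/64 -253/128 } R={ -4047/2048 -2023/1024 -1011/512 -505/256 -63/32 -31/16 -15/8 -7/4 -3/2 -1 0 } = -8095/4096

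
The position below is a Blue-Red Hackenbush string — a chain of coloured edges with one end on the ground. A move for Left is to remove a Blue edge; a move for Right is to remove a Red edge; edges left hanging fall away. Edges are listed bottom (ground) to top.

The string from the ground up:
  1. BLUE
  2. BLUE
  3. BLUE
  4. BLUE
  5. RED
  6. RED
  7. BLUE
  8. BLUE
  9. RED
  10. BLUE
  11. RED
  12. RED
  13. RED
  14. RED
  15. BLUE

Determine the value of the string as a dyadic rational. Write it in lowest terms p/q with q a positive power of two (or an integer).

6979/2048

Recurse on prefixes of the 15-edge string BLUE BLUE BLUE BLUE RED RED BLUE BLUE RED BLUE RED RED RED RED BLUE:
B: Left { 0 }, Right { ∅ } so simplest 1
BB: Left { 0 1 }, Right { ∅ } so simplest 2
BBB: Left { 0 1 2 }, Right { ∅ } so simplest 3
BBBB: Left { 0 1 2 3 }, Right { ∅ } so simplest 4
BBBBR: Left { 0 1 2 3 }, Right { 4 } so simplest 7/2
BBBBRR: Left { 0 1 2 3 }, Right { 7/2 4 } so simplest 13/4
BBBBRRB: Left { 0 1 2 3 13/4 }, Right { 7/2 4 } so simplest 27/8
BBBBRRBB: Left { 0 1 2 3 13/4 27/8 }, Right { 7/2 4 } so simplest 55/16
BBBBRRBBR: Left { 0 1 2 3 13/4 27/8 }, Right { 55/16 7/2 4 } so simplest 109/32
BBBBRRBBRB: Left { 0 1 2 3 13/4 27/8 109/32 }, Right { 55/16 7/2 4 } so simplest 219/64
BBBBRRBBRBR: Left { 0 1 2 3 13/4 27/8 109/32 }, Right { 219/64 55/16 7/2 4 } so simplest 437/128
BBBBRRBBRBRR: Left { 0 1 2 3 13/4 27/8 109/32 }, Right { 437/128 219/64 55/16 7/2 4 } so simplest 873/256
BBBBRRBBRBRRR: Left { 0 1 2 3 13/4 27/8 109/32 }, Right { 873/256 437/128 219/64 55/16 7/2 4 } so simplest 1745/512
BBBBRRBBRBRRRR: Left { 0 1 2 3 13/4 27/8 109/32 }, Right { 1745/512 873/256 437/128 219/64 55/16 7/2 4 } so simplest 3489/1024
BBBBRRBBRBRRRRB: Left { 0 1 2 3 13/4 27/8 109/32 3489/1024 }, Right { 1745/512 873/256 437/128 219/64 55/16 7/2 4 } so simplest 6979/2048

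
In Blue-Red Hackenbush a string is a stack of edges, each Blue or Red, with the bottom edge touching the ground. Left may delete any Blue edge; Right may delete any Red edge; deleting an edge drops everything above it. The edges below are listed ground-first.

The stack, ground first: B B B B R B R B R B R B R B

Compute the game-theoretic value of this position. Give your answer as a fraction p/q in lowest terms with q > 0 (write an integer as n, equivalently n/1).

Recurse on prefixes of the 14-edge string B B B B R B R B R B R B R B:
v_1 [B]  L=[0]  R=[]  so 1
v_2 [BB]  L=[0,1]  R=[]  so 2
v_3 [BBB]  L=[0,1,2]  R=[]  so 3
v_4 [BBBB]  L=[0,1,2,3]  R=[]  so 4
v_5 [BBBBR]  L=[0,1,2,3]  R=[4]  so 7/2
v_6 [BBBBRB]  L=[0,1,2,3,7/2]  R=[4]  so 15/4
v_7 [BBBBRBR]  L=[0,1,2,3,7/2]  R=[15/4,4]  so 29/8
v_8 [BBBBRBRB]  L=[0,1,2,3,7/2,29/8]  R=[15/4,4]  so 59/16
v_9 [BBBBRBRBR]  L=[0,1,2,3,7/2,29/8]  R=[59/16,15/4,4]  so 117/32
v_10 [BBBBRBRBRB]  L=[0,1,2,3,7/2,29/8,117/32]  R=[59/16,15/4,4]  so 235/64
v_11 [BBBBRBRBRBR]  L=[0,1,2,3,7/2,29/8,117/32]  R=[235/64,59/16,15/4,4]  so 469/128
v_12 [BBBBRBRBRBRB]  L=[0,1,2,3,7/2,29/8,117/32,469/128]  R=[235/64,59/16,15/4,4]  so 939/256
v_13 [BBBBRBRBRBRBR]  L=[0,1,2,3,7/2,29/8,117/32,469/128]  R=[939/256,235/64,59/16,15/4,4]  so 1877/512
v_14 [BBBBRBRBRBRBRB]  L=[0,1,2,3,7/2,29/8,117/32,469/128,1877/512]  R=[939/256,235/64,59/16,15/4,4]  so 3755/1024

3755/1024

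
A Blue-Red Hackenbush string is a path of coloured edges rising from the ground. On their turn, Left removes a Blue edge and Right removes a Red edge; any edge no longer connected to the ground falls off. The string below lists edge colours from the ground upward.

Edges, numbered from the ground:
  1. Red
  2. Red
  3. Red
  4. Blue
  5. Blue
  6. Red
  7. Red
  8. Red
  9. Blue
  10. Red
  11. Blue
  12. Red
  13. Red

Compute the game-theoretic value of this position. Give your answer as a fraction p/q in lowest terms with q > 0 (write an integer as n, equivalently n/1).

-2519/1024

Recurse on prefixes of the 13-edge string Red Red Red Blue Blue Red Red Red Blue Red Blue Red Red:
R: Left { (no moves) }, Right { 0 } -> simplest -1
RR: Left { (no moves) }, Right { -1; 0 } -> simplest -2
RRR: Left { (no moves) }, Right { -2; -1; 0 } -> simplest -3
RRRB: Left { -3 }, Right { -2; -1; 0 } -> simplest -5/2
RRRBB: Left { -3; -5/2 }, Right { -2; -1; 0 } -> simplest -9/4
RRRBBR: Left { -3; -5/2 }, Right { -9/4; -2; -1; 0 } -> simplest -19/8
RRRBBRR: Left { -3; -5/2 }, Right { -19/8; -9/4; -2; -1; 0 } -> simplest -39/16
RRRBBRRR: Left { -3; -5/2 }, Right { -39/16; -19/8; -9/4; -2; -1; 0 } -> simplest -79/32
RRRBBRRRB: Left { -3; -5/2; -79/32 }, Right { -39/16; -19/8; -9/4; -2; -1; 0 } -> simplest -157/64
RRRBBRRRBR: Left { -3; -5/2; -79/32 }, Right { -157/64; -39/16; -19/8; -9/4; -2; -1; 0 } -> simplest -315/128
RRRBBRRRBRB: Left { -3; -5/2; -79/32; -315/128 }, Right { -157/64; -39/16; -19/8; -9/4; -2; -1; 0 } -> simplest -629/256
RRRBBRRRBRBR: Left { -3; -5/2; -79/32; -315/128 }, Right { -629/256; -157/64; -39/16; -19/8; -9/4; -2; -1; 0 } -> simplest -1259/512
RRRBBRRRBRBRR: Left { -3; -5/2; -79/32; -315/128 }, Right { -1259/512; -629/256; -157/64; -39/16; -19/8; -9/4; -2; -1; 0 } -> simplest -2519/1024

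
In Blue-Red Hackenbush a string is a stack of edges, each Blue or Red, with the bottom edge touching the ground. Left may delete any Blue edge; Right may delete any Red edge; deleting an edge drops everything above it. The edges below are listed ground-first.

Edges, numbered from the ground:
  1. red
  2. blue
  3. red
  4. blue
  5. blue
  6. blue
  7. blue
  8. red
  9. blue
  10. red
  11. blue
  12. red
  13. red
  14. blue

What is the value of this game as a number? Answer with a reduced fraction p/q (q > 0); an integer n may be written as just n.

Recurse on prefixes of the 14-edge string red blue red blue blue blue blue red blue red blue red red blue:
v_1 [r]  L=[·]  R=[0]  = -1
v_2 [rb]  L=[-1]  R=[0]  = -1/2
v_3 [rbr]  L=[-1]  R=[-1/2; 0]  = -3/4
v_4 [rbrb]  L=[-1; -3/4]  R=[-1/2; 0]  = -5/8
v_5 [rbrbb]  L=[-1; -3/4; -5/8]  R=[-1/2; 0]  = -9/16
v_6 [rbrbbb]  L=[-1; -3/4; -5/8; -9/16]  R=[-1/2; 0]  = -17/32
v_7 [rbrbbbb]  L=[-1; -3/4; -5/8; -9/16; -17/32]  R=[-1/2; 0]  = -33/64
v_8 [rbrbbbbr]  L=[-1; -3/4; -5/8; -9/16; -17/32]  R=[-33/64; -1/2; 0]  = -67/128
v_9 [rbrbbbbrb]  L=[-1; -3/4; -5/8; -9/16; -17/32; -67/128]  R=[-33/64; -1/2; 0]  = -133/256
v_10 [rbrbbbbrbr]  L=[-1; -3/4; -5/8; -9/16; -17/32; -67/128]  R=[-133/256; -33/64; -1/2; 0]  = -267/512
v_11 [rbrbbbbrbrb]  L=[-1; -3/4; -5/8; -9/16; -17/32; -67/128; -267/512]  R=[-133/256; -33/64; -1/2; 0]  = -533/1024
v_12 [rbrbbbbrbrbr]  L=[-1; -3/4; -5/8; -9/16; -17/32; -67/128; -267/512]  R=[-533/1024; -133/256; -33/64; -1/2; 0]  = -1067/2048
v_13 [rbrbbbbrbrbrr]  L=[-1; -3/4; -5/8; -9/16; -17/32; -67/128; -267/512]  R=[-1067/2048; -533/1024; -133/256; -33/64; -1/2; 0]  = -2135/4096
v_14 [rbrbbbbrbrbrrb]  L=[-1; -3/4; -5/8; -9/16; -17/32; -67/128; -267/512; -2135/4096]  R=[-1067/2048; -533/1024; -133/256; -33/64; -1/2; 0]  = -4269/8192

-4269/8192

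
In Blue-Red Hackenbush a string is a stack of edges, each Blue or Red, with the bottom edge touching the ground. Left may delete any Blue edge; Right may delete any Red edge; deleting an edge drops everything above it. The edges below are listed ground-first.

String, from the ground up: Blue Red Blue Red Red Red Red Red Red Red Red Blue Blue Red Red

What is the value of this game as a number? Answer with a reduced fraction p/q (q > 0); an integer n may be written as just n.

8217/16384

value(B) = { 0 |  } — 1
value(BR) = { 0 | 1 } — 1/2
value(BRB) = { 0 1/2 | 1 } — 3/4
value(BRBR) = { 0 1/2 | 3/4 1 } — 5/8
value(BRBRR) = { 0 1/2 | 5/8 3/4 1 } — 9/16
value(BRBRRR) = { 0 1/2 | 9/16 5/8 3/4 1 } — 17/32
value(BRBRRRR) = { 0 1/2 | 17/32 9/16 5/8 3/4 1 } — 33/64
value(BRBRRRRR) = { 0 1/2 | 33/64 17/32 9/16 5/8 3/4 1 } — 65/128
value(BRBRRRRRR) = { 0 1/2 | 65/128 33/64 17/32 9/16 5/8 3/4 1 } — 129/256
value(BRBRRRRRRR) = { 0 1/2 | 129/256 65/128 33/64 17/32 9/16 5/8 3/4 1 } — 257/512
value(BRBRRRRRRRR) = { 0 1/2 | 257/512 129/256 65/128 33/64 17/32 9/16 5/8 3/4 1 } — 513/1024
value(BRBRRRRRRRRB) = { 0 1/2 513/1024 | 257/512 129/256 65/128 33/64 17/32 9/16 5/8 3/4 1 } — 1027/2048
value(BRBRRRRRRRRBB) = { 0 1/2 513/1024 1027/2048 | 257/512 129/256 65/128 33/64 17/32 9/16 5/8 3/4 1 } — 2055/4096
value(BRBRRRRRRRRBBR) = { 0 1/2 513/1024 1027/2048 | 2055/4096 257/512 129/256 65/128 33/64 17/32 9/16 5/8 3/4 1 } — 4109/8192
value(BRBRRRRRRRRBBRR) = { 0 1/2 513/1024 1027/2048 | 4109/8192 2055/4096 257/512 129/256 65/128 33/64 17/32 9/16 5/8 3/4 1 } — 8217/16384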